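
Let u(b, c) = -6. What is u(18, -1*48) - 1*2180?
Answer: -2186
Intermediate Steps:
u(18, -1*48) - 1*2180 = -6 - 1*2180 = -6 - 2180 = -2186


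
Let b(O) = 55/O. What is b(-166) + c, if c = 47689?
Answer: 7916319/166 ≈ 47689.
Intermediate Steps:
b(-166) + c = 55/(-166) + 47689 = 55*(-1/166) + 47689 = -55/166 + 47689 = 7916319/166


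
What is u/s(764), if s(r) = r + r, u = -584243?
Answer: -584243/1528 ≈ -382.36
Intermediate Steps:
s(r) = 2*r
u/s(764) = -584243/(2*764) = -584243/1528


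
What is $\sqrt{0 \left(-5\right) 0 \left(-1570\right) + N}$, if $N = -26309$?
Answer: $i \sqrt{26309} \approx 162.2 i$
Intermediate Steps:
$\sqrt{0 \left(-5\right) 0 \left(-1570\right) + N} = \sqrt{0 \left(-5\right) 0 \left(-1570\right) - 26309} = \sqrt{0 \cdot 0 \left(-1570\right) - 26309} = \sqrt{0 \left(-1570\right) - 26309} = \sqrt{0 - 26309} = \sqrt{-26309} = i \sqrt{26309}$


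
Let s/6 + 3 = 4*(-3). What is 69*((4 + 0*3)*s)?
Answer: -24840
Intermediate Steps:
s = -90 (s = -18 + 6*(4*(-3)) = -18 + 6*(-12) = -18 - 72 = -90)
69*((4 + 0*3)*s) = 69*((4 + 0*3)*(-90)) = 69*((4 + 0)*(-90)) = 69*(4*(-90)) = 69*(-360) = -24840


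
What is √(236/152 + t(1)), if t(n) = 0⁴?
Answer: √2242/38 ≈ 1.2460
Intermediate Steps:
t(n) = 0
√(236/152 + t(1)) = √(236/152 + 0) = √(236*(1/152) + 0) = √(59/38 + 0) = √(59/38) = √2242/38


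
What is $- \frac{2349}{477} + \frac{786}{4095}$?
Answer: $- \frac{342379}{72345} \approx -4.7326$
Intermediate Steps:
$- \frac{2349}{477} + \frac{786}{4095} = \left(-2349\right) \frac{1}{477} + 786 \cdot \frac{1}{4095} = - \frac{261}{53} + \frac{262}{1365} = - \frac{342379}{72345}$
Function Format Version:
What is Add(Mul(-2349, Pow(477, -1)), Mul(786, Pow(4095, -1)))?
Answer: Rational(-342379, 72345) ≈ -4.7326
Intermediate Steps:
Add(Mul(-2349, Pow(477, -1)), Mul(786, Pow(4095, -1))) = Add(Mul(-2349, Rational(1, 477)), Mul(786, Rational(1, 4095))) = Add(Rational(-261, 53), Rational(262, 1365)) = Rational(-342379, 72345)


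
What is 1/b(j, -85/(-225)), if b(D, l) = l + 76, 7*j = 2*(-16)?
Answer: 45/3437 ≈ 0.013093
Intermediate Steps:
j = -32/7 (j = (2*(-16))/7 = (⅐)*(-32) = -32/7 ≈ -4.5714)
b(D, l) = 76 + l
1/b(j, -85/(-225)) = 1/(76 - 85/(-225)) = 1/(76 - 85*(-1/225)) = 1/(76 + 17/45) = 1/(3437/45) = 45/3437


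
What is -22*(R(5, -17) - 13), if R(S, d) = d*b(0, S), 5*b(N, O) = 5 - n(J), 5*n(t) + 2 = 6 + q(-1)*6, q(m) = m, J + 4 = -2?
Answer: 17248/25 ≈ 689.92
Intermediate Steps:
J = -6 (J = -4 - 2 = -6)
n(t) = -2/5 (n(t) = -2/5 + (6 - 1*6)/5 = -2/5 + (6 - 6)/5 = -2/5 + (1/5)*0 = -2/5 + 0 = -2/5)
b(N, O) = 27/25 (b(N, O) = (5 - 1*(-2/5))/5 = (5 + 2/5)/5 = (1/5)*(27/5) = 27/25)
R(S, d) = 27*d/25 (R(S, d) = d*(27/25) = 27*d/25)
-22*(R(5, -17) - 13) = -22*((27/25)*(-17) - 13) = -22*(-459/25 - 13) = -22*(-784/25) = 17248/25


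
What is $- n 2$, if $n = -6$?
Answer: $12$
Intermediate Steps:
$- n 2 = \left(-1\right) \left(-6\right) 2 = 6 \cdot 2 = 12$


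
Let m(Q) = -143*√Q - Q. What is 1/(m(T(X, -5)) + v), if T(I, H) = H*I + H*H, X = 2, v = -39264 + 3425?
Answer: -2758/98861737 + 11*√15/98861737 ≈ -2.7467e-5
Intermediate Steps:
v = -35839
T(I, H) = H² + H*I (T(I, H) = H*I + H² = H² + H*I)
m(Q) = -Q - 143*√Q
1/(m(T(X, -5)) + v) = 1/((-(-5)*(-5 + 2) - 143*√15) - 35839) = 1/((-(-5)*(-3) - 143*√15) - 35839) = 1/((-1*15 - 143*√15) - 35839) = 1/((-15 - 143*√15) - 35839) = 1/(-35854 - 143*√15)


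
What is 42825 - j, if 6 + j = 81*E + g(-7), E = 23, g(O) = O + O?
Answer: 40982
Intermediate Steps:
g(O) = 2*O
j = 1843 (j = -6 + (81*23 + 2*(-7)) = -6 + (1863 - 14) = -6 + 1849 = 1843)
42825 - j = 42825 - 1*1843 = 42825 - 1843 = 40982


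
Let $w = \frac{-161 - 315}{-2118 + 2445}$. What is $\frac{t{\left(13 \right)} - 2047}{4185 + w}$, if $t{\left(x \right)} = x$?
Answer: $- \frac{665118}{1368019} \approx -0.48619$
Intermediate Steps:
$w = - \frac{476}{327} \approx -1.4557$
$\frac{t{\left(13 \right)} - 2047}{4185 + w} = \frac{13 - 2047}{4185 - \frac{476}{327}} = - \frac{2034}{\frac{1368019}{327}} = \left(-2034\right) \frac{327}{1368019} = - \frac{665118}{1368019}$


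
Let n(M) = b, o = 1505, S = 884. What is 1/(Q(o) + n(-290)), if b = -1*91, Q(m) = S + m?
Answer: 1/2298 ≈ 0.00043516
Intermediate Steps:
Q(m) = 884 + m
b = -91
n(M) = -91
1/(Q(o) + n(-290)) = 1/((884 + 1505) - 91) = 1/(2389 - 91) = 1/2298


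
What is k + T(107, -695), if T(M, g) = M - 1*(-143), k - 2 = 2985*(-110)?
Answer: -328098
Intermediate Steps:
k = -328348 (k = 2 + 2985*(-110) = 2 - 328350 = -328348)
T(M, g) = 143 + M (T(M, g) = M + 143 = 143 + M)
k + T(107, -695) = -328348 + (143 + 107) = -328348 + 250 = -328098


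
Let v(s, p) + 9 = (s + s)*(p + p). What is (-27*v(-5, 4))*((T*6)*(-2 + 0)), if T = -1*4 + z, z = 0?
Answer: 115344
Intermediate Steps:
T = -4 (T = -1*4 + 0 = -4 + 0 = -4)
v(s, p) = -9 + 4*p*s (v(s, p) = -9 + (s + s)*(p + p) = -9 + (2*s)*(2*p) = -9 + 4*p*s)
(-27*v(-5, 4))*((T*6)*(-2 + 0)) = (-27*(-9 + 4*4*(-5)))*((-4*6)*(-2 + 0)) = (-27*(-9 - 80))*(-24*(-2)) = -27*(-89)*48 = 2403*48 = 115344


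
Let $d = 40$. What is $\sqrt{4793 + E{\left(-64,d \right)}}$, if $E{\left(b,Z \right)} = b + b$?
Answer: $\sqrt{4665} \approx 68.301$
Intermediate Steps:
$E{\left(b,Z \right)} = 2 b$
$\sqrt{4793 + E{\left(-64,d \right)}} = \sqrt{4793 + 2 \left(-64\right)} = \sqrt{4793 - 128} = \sqrt{4665}$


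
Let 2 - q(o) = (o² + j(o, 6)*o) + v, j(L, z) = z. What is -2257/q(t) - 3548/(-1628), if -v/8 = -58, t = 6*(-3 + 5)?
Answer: 1519985/275946 ≈ 5.5083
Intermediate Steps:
t = 12 (t = 6*2 = 12)
v = 464 (v = -8*(-58) = 464)
q(o) = -462 - o² - 6*o (q(o) = 2 - ((o² + 6*o) + 464) = 2 - (464 + o² + 6*o) = 2 + (-464 - o² - 6*o) = -462 - o² - 6*o)
-2257/q(t) - 3548/(-1628) = -2257/(-462 - 1*12² - 6*12) - 3548/(-1628) = -2257/(-462 - 1*144 - 72) - 3548*(-1/1628) = -2257/(-462 - 144 - 72) + 887/407 = -2257/(-678) + 887/407 = -2257*(-1/678) + 887/407 = 2257/678 + 887/407 = 1519985/275946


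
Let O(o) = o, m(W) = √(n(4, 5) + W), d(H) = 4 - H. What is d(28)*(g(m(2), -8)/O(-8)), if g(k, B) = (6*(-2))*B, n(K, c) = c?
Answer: 288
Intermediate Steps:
m(W) = √(5 + W)
g(k, B) = -12*B
d(28)*(g(m(2), -8)/O(-8)) = (4 - 1*28)*(-12*(-8)/(-8)) = (4 - 28)*(96*(-⅛)) = -24*(-12) = 288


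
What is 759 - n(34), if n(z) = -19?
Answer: 778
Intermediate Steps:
759 - n(34) = 759 - 1*(-19) = 759 + 19 = 778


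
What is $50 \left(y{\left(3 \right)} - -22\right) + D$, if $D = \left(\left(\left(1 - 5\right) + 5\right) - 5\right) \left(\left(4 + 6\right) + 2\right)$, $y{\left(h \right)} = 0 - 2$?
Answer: $952$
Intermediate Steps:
$y{\left(h \right)} = -2$
$D = -48$ ($D = \left(\left(-4 + 5\right) - 5\right) \left(10 + 2\right) = \left(1 - 5\right) 12 = \left(-4\right) 12 = -48$)
$50 \left(y{\left(3 \right)} - -22\right) + D = 50 \left(-2 - -22\right) - 48 = 50 \left(-2 + 22\right) - 48 = 50 \cdot 20 - 48 = 1000 - 48 = 952$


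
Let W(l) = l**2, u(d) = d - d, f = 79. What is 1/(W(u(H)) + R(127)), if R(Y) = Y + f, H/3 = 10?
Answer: 1/206 ≈ 0.0048544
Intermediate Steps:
H = 30 (H = 3*10 = 30)
R(Y) = 79 + Y (R(Y) = Y + 79 = 79 + Y)
u(d) = 0
1/(W(u(H)) + R(127)) = 1/(0**2 + (79 + 127)) = 1/(0 + 206) = 1/206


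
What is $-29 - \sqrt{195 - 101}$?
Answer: $-29 - \sqrt{94} \approx -38.695$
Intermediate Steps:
$-29 - \sqrt{195 - 101} = -29 - \sqrt{94}$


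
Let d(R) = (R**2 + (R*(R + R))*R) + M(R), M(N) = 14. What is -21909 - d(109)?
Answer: -2623862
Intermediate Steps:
d(R) = 14 + R**2 + 2*R**3 (d(R) = (R**2 + (R*(R + R))*R) + 14 = (R**2 + (R*(2*R))*R) + 14 = (R**2 + (2*R**2)*R) + 14 = (R**2 + 2*R**3) + 14 = 14 + R**2 + 2*R**3)
-21909 - d(109) = -21909 - (14 + 109**2 + 2*109**3) = -21909 - (14 + 11881 + 2*1295029) = -21909 - (14 + 11881 + 2590058) = -21909 - 1*2601953 = -21909 - 2601953 = -2623862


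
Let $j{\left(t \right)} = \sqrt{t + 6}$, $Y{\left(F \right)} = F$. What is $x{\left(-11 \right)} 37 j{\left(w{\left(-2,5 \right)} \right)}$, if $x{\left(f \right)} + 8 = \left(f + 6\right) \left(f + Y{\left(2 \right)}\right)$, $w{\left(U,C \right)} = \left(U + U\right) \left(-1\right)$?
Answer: $1369 \sqrt{10} \approx 4329.2$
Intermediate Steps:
$w{\left(U,C \right)} = - 2 U$ ($w{\left(U,C \right)} = 2 U \left(-1\right) = - 2 U$)
$x{\left(f \right)} = -8 + \left(2 + f\right) \left(6 + f\right)$ ($x{\left(f \right)} = -8 + \left(f + 6\right) \left(f + 2\right) = -8 + \left(6 + f\right) \left(2 + f\right) = -8 + \left(2 + f\right) \left(6 + f\right)$)
$j{\left(t \right)} = \sqrt{6 + t}$
$x{\left(-11 \right)} 37 j{\left(w{\left(-2,5 \right)} \right)} = \left(4 + \left(-11\right)^{2} + 8 \left(-11\right)\right) 37 \sqrt{6 - -4} = \left(4 + 121 - 88\right) 37 \sqrt{6 + 4} = 37 \cdot 37 \sqrt{10} = 1369 \sqrt{10}$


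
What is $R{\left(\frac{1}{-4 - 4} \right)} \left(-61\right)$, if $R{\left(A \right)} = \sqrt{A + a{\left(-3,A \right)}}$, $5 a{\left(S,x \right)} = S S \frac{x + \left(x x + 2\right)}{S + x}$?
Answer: $- \frac{61 i \sqrt{3035}}{50} \approx - 67.211 i$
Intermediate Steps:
$a{\left(S,x \right)} = \frac{S^{2} \left(2 + x + x^{2}\right)}{5 \left(S + x\right)}$ ($a{\left(S,x \right)} = \frac{S S \frac{x + \left(x x + 2\right)}{S + x}}{5} = \frac{S S \frac{x + \left(x^{2} + 2\right)}{S + x}}{5} = \frac{S S \frac{x + \left(2 + x^{2}\right)}{S + x}}{5} = \frac{S S \frac{2 + x + x^{2}}{S + x}}{5} = \frac{S \frac{S \left(2 + x + x^{2}\right)}{S + x}}{5} = \frac{S^{2} \frac{1}{S + x} \left(2 + x + x^{2}\right)}{5} = \frac{S^{2} \left(2 + x + x^{2}\right)}{5 \left(S + x\right)}$)
$R{\left(A \right)} = \sqrt{A + \frac{9 \left(2 + A + A^{2}\right)}{5 \left(-3 + A\right)}}$ ($R{\left(A \right)} = \sqrt{A + \frac{\left(-3\right)^{2} \left(2 + A + A^{2}\right)}{5 \left(-3 + A\right)}} = \sqrt{A + \frac{1}{5} \cdot 9 \frac{1}{-3 + A} \left(2 + A + A^{2}\right)} = \sqrt{A + \frac{9 \left(2 + A + A^{2}\right)}{5 \left(-3 + A\right)}}$)
$R{\left(\frac{1}{-4 - 4} \right)} \left(-61\right) = \frac{\sqrt{10} \sqrt{\frac{9 - \frac{3}{-4 - 4} + 7 \left(\frac{1}{-4 - 4}\right)^{2}}{-3 + \frac{1}{-4 - 4}}}}{5} \left(-61\right) = \frac{\sqrt{10} \sqrt{\frac{9 - \frac{3}{-8} + 7 \left(\frac{1}{-8}\right)^{2}}{-3 + \frac{1}{-8}}}}{5} \left(-61\right) = \frac{\sqrt{10} \sqrt{\frac{9 - - \frac{3}{8} + 7 \left(- \frac{1}{8}\right)^{2}}{-3 - \frac{1}{8}}}}{5} \left(-61\right) = \frac{\sqrt{10} \sqrt{\frac{9 + \frac{3}{8} + 7 \cdot \frac{1}{64}}{- \frac{25}{8}}}}{5} \left(-61\right) = \frac{\sqrt{10} \sqrt{- \frac{8 \left(9 + \frac{3}{8} + \frac{7}{64}\right)}{25}}}{5} \left(-61\right) = \frac{\sqrt{10} \sqrt{\left(- \frac{8}{25}\right) \frac{607}{64}}}{5} \left(-61\right) = \frac{\sqrt{10} \sqrt{- \frac{607}{200}}}{5} \left(-61\right) = \frac{\sqrt{10} \frac{i \sqrt{1214}}{20}}{5} \left(-61\right) = \frac{i \sqrt{3035}}{50} \left(-61\right) = - \frac{61 i \sqrt{3035}}{50}$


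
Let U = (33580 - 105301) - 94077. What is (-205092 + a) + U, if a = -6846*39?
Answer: -637884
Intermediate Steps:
a = -266994
U = -165798 (U = -71721 - 94077 = -165798)
(-205092 + a) + U = (-205092 - 266994) - 165798 = -472086 - 165798 = -637884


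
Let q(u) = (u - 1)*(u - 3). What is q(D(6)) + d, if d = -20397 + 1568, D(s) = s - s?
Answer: -18826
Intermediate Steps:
D(s) = 0
d = -18829
q(u) = (-1 + u)*(-3 + u)
q(D(6)) + d = (3 + 0**2 - 4*0) - 18829 = (3 + 0 + 0) - 18829 = 3 - 18829 = -18826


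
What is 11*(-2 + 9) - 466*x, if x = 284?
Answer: -132267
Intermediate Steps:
11*(-2 + 9) - 466*x = 11*(-2 + 9) - 466*284 = 11*7 - 132344 = 77 - 132344 = -132267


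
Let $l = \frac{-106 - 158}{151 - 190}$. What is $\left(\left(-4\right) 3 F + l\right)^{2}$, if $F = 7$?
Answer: $\frac{1008016}{169} \approx 5964.6$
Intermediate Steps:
$l = \frac{88}{13}$ ($l = - \frac{264}{-39} = \left(-264\right) \left(- \frac{1}{39}\right) = \frac{88}{13} \approx 6.7692$)
$\left(\left(-4\right) 3 F + l\right)^{2} = \left(\left(-4\right) 3 \cdot 7 + \frac{88}{13}\right)^{2} = \left(\left(-12\right) 7 + \frac{88}{13}\right)^{2} = \left(-84 + \frac{88}{13}\right)^{2} = \left(- \frac{1004}{13}\right)^{2} = \frac{1008016}{169}$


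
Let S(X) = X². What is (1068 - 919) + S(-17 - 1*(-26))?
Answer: 230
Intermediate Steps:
(1068 - 919) + S(-17 - 1*(-26)) = (1068 - 919) + (-17 - 1*(-26))² = 149 + (-17 + 26)² = 149 + 9² = 149 + 81 = 230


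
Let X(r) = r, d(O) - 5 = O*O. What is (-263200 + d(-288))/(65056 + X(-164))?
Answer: -180251/64892 ≈ -2.7777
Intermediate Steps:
d(O) = 5 + O**2 (d(O) = 5 + O*O = 5 + O**2)
(-263200 + d(-288))/(65056 + X(-164)) = (-263200 + (5 + (-288)**2))/(65056 - 164) = (-263200 + (5 + 82944))/64892 = (-263200 + 82949)*(1/64892) = -180251*1/64892 = -180251/64892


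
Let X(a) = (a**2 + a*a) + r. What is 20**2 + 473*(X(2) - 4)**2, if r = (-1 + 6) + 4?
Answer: 80337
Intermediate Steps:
r = 9 (r = 5 + 4 = 9)
X(a) = 9 + 2*a**2 (X(a) = (a**2 + a*a) + 9 = (a**2 + a**2) + 9 = 2*a**2 + 9 = 9 + 2*a**2)
20**2 + 473*(X(2) - 4)**2 = 20**2 + 473*((9 + 2*2**2) - 4)**2 = 400 + 473*((9 + 2*4) - 4)**2 = 400 + 473*((9 + 8) - 4)**2 = 400 + 473*(17 - 4)**2 = 400 + 473*13**2 = 400 + 473*169 = 400 + 79937 = 80337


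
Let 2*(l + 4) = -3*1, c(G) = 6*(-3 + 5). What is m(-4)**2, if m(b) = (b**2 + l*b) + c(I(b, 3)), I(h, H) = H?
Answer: 2500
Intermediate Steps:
c(G) = 12 (c(G) = 6*2 = 12)
l = -11/2 (l = -4 + (-3*1)/2 = -4 + (1/2)*(-3) = -4 - 3/2 = -11/2 ≈ -5.5000)
m(b) = 12 + b**2 - 11*b/2 (m(b) = (b**2 - 11*b/2) + 12 = 12 + b**2 - 11*b/2)
m(-4)**2 = (12 + (-4)**2 - 11/2*(-4))**2 = (12 + 16 + 22)**2 = 50**2 = 2500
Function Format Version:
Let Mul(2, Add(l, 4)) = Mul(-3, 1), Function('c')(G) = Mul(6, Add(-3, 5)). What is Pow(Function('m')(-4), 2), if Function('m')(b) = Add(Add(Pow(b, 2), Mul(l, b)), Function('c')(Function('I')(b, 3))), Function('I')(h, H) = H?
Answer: 2500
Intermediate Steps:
Function('c')(G) = 12 (Function('c')(G) = Mul(6, 2) = 12)
l = Rational(-11, 2) (l = Add(-4, Mul(Rational(1, 2), Mul(-3, 1))) = Add(-4, Mul(Rational(1, 2), -3)) = Add(-4, Rational(-3, 2)) = Rational(-11, 2) ≈ -5.5000)
Function('m')(b) = Add(12, Pow(b, 2), Mul(Rational(-11, 2), b)) (Function('m')(b) = Add(Add(Pow(b, 2), Mul(Rational(-11, 2), b)), 12) = Add(12, Pow(b, 2), Mul(Rational(-11, 2), b)))
Pow(Function('m')(-4), 2) = Pow(Add(12, Pow(-4, 2), Mul(Rational(-11, 2), -4)), 2) = Pow(Add(12, 16, 22), 2) = Pow(50, 2) = 2500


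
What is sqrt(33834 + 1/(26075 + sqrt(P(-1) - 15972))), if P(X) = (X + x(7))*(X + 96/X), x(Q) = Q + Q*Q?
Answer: sqrt((882221551 + 33834*I*sqrt(21307))/(26075 + I*sqrt(21307))) ≈ 183.94 - 0.e-10*I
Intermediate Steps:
x(Q) = Q + Q**2
P(X) = (56 + X)*(X + 96/X) (P(X) = (X + 7*(1 + 7))*(X + 96/X) = (X + 7*8)*(X + 96/X) = (X + 56)*(X + 96/X) = (56 + X)*(X + 96/X))
sqrt(33834 + 1/(26075 + sqrt(P(-1) - 15972))) = sqrt(33834 + 1/(26075 + sqrt((96 + (-1)**2 + 56*(-1) + 5376/(-1)) - 15972))) = sqrt(33834 + 1/(26075 + sqrt((96 + 1 - 56 + 5376*(-1)) - 15972))) = sqrt(33834 + 1/(26075 + sqrt((96 + 1 - 56 - 5376) - 15972))) = sqrt(33834 + 1/(26075 + sqrt(-5335 - 15972))) = sqrt(33834 + 1/(26075 + sqrt(-21307))) = sqrt(33834 + 1/(26075 + I*sqrt(21307)))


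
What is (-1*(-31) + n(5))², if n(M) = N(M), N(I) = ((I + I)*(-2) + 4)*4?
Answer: 1089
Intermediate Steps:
N(I) = 16 - 16*I (N(I) = ((2*I)*(-2) + 4)*4 = (-4*I + 4)*4 = (4 - 4*I)*4 = 16 - 16*I)
n(M) = 16 - 16*M
(-1*(-31) + n(5))² = (-1*(-31) + (16 - 16*5))² = (31 + (16 - 80))² = (31 - 64)² = (-33)² = 1089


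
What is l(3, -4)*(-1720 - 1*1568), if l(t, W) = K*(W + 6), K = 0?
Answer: 0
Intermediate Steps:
l(t, W) = 0 (l(t, W) = 0*(W + 6) = 0*(6 + W) = 0)
l(3, -4)*(-1720 - 1*1568) = 0*(-1720 - 1*1568) = 0*(-1720 - 1568) = 0*(-3288) = 0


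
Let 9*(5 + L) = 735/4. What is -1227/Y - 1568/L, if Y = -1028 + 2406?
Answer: -26155443/254930 ≈ -102.60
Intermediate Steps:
L = 185/12 (L = -5 + (735/4)/9 = -5 + ((1/4)*735)/9 = -5 + (1/9)*(735/4) = -5 + 245/12 = 185/12 ≈ 15.417)
Y = 1378
-1227/Y - 1568/L = -1227/1378 - 1568/185/12 = -1227*1/1378 - 1568*12/185 = -1227/1378 - 18816/185 = -26155443/254930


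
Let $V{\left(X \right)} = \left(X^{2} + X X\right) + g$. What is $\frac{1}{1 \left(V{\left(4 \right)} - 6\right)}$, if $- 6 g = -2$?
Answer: $\frac{3}{79} \approx 0.037975$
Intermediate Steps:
$g = \frac{1}{3}$ ($g = \left(- \frac{1}{6}\right) \left(-2\right) = \frac{1}{3} \approx 0.33333$)
$V{\left(X \right)} = \frac{1}{3} + 2 X^{2}$ ($V{\left(X \right)} = \left(X^{2} + X X\right) + \frac{1}{3} = \left(X^{2} + X^{2}\right) + \frac{1}{3} = 2 X^{2} + \frac{1}{3} = \frac{1}{3} + 2 X^{2}$)
$\frac{1}{1 \left(V{\left(4 \right)} - 6\right)} = \frac{1}{1 \left(\left(\frac{1}{3} + 2 \cdot 4^{2}\right) - 6\right)} = \frac{1}{1 \left(\left(\frac{1}{3} + 2 \cdot 16\right) - 6\right)} = \frac{1}{1 \left(\left(\frac{1}{3} + 32\right) - 6\right)} = \frac{1}{1 \left(\frac{97}{3} - 6\right)} = \frac{1}{1 \cdot \frac{79}{3}} = \frac{1}{\frac{79}{3}} = \frac{3}{79}$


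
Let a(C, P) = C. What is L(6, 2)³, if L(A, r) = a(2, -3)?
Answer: 8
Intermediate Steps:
L(A, r) = 2
L(6, 2)³ = 2³ = 8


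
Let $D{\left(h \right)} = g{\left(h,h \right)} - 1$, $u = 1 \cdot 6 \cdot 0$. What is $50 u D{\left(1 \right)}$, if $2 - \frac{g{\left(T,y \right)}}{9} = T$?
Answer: $0$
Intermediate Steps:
$g{\left(T,y \right)} = 18 - 9 T$
$u = 0$ ($u = 6 \cdot 0 = 0$)
$D{\left(h \right)} = 17 - 9 h$ ($D{\left(h \right)} = \left(18 - 9 h\right) - 1 = 17 - 9 h$)
$50 u D{\left(1 \right)} = 50 \cdot 0 \left(17 - 9\right) = 0 \left(17 - 9\right) = 0 \cdot 8 = 0$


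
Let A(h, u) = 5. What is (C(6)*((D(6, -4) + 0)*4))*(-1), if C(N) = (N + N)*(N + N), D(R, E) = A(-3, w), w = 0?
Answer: -2880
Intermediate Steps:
D(R, E) = 5
C(N) = 4*N**2 (C(N) = (2*N)*(2*N) = 4*N**2)
(C(6)*((D(6, -4) + 0)*4))*(-1) = ((4*6**2)*((5 + 0)*4))*(-1) = ((4*36)*(5*4))*(-1) = (144*20)*(-1) = 2880*(-1) = -2880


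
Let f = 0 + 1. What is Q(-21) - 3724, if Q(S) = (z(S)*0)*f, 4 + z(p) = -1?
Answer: -3724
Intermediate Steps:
f = 1
z(p) = -5 (z(p) = -4 - 1 = -5)
Q(S) = 0 (Q(S) = -5*0*1 = 0*1 = 0)
Q(-21) - 3724 = 0 - 3724 = -3724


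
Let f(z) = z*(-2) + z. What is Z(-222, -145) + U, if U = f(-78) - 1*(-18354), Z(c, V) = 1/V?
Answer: 2672639/145 ≈ 18432.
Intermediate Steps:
f(z) = -z (f(z) = -2*z + z = -z)
U = 18432 (U = -1*(-78) - 1*(-18354) = 78 + 18354 = 18432)
Z(-222, -145) + U = 1/(-145) + 18432 = -1/145 + 18432 = 2672639/145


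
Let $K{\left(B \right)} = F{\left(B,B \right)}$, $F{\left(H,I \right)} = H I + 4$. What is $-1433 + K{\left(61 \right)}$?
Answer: $2292$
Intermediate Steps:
$F{\left(H,I \right)} = 4 + H I$
$K{\left(B \right)} = 4 + B^{2}$ ($K{\left(B \right)} = 4 + B B = 4 + B^{2}$)
$-1433 + K{\left(61 \right)} = -1433 + \left(4 + 61^{2}\right) = -1433 + \left(4 + 3721\right) = -1433 + 3725 = 2292$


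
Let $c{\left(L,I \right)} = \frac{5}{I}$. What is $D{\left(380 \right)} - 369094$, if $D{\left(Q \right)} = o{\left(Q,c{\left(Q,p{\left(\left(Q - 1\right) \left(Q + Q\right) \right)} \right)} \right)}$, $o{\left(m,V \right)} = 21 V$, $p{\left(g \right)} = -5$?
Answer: $-369115$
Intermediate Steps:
$D{\left(Q \right)} = -21$ ($D{\left(Q \right)} = 21 \frac{5}{-5} = 21 \cdot 5 \left(- \frac{1}{5}\right) = 21 \left(-1\right) = -21$)
$D{\left(380 \right)} - 369094 = -21 - 369094 = -369115$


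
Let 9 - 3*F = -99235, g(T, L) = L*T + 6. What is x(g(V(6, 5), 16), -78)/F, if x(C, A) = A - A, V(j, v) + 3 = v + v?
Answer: 0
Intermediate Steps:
V(j, v) = -3 + 2*v (V(j, v) = -3 + (v + v) = -3 + 2*v)
g(T, L) = 6 + L*T
F = 99244/3 (F = 3 - ⅓*(-99235) = 3 + 99235/3 = 99244/3 ≈ 33081.)
x(C, A) = 0
x(g(V(6, 5), 16), -78)/F = 0/(99244/3) = 0*(3/99244) = 0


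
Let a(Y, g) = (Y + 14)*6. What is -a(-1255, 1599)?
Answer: 7446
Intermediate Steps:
a(Y, g) = 84 + 6*Y (a(Y, g) = (14 + Y)*6 = 84 + 6*Y)
-a(-1255, 1599) = -(84 + 6*(-1255)) = -(84 - 7530) = -1*(-7446) = 7446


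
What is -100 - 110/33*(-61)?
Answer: 310/3 ≈ 103.33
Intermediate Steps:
-100 - 110/33*(-61) = -100 - 110*1/33*(-61) = -100 - 10/3*(-61) = -100 + 610/3 = 310/3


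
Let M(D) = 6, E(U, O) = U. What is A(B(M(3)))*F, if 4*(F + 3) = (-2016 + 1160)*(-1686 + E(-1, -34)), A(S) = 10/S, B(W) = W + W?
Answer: 1805075/6 ≈ 3.0085e+5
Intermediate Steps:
B(W) = 2*W
F = 361015 (F = -3 + ((-2016 + 1160)*(-1686 - 1))/4 = -3 + (-856*(-1687))/4 = -3 + (¼)*1444072 = -3 + 361018 = 361015)
A(B(M(3)))*F = (10/((2*6)))*361015 = (10/12)*361015 = (10*(1/12))*361015 = (⅚)*361015 = 1805075/6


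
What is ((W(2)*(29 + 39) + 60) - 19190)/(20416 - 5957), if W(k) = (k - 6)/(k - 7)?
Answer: -95378/72295 ≈ -1.3193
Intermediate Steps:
W(k) = (-6 + k)/(-7 + k)
((W(2)*(29 + 39) + 60) - 19190)/(20416 - 5957) = ((((-6 + 2)/(-7 + 2))*(29 + 39) + 60) - 19190)/(20416 - 5957) = (((-4/(-5))*68 + 60) - 19190)/14459 = ((-1/5*(-4)*68 + 60) - 19190)*(1/14459) = (((4/5)*68 + 60) - 19190)*(1/14459) = ((272/5 + 60) - 19190)*(1/14459) = (572/5 - 19190)*(1/14459) = -95378/5*1/14459 = -95378/72295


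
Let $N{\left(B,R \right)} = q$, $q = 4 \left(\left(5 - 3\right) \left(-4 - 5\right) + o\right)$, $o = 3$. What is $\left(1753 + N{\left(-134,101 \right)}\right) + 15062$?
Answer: $16755$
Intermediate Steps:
$q = -60$ ($q = 4 \left(\left(5 - 3\right) \left(-4 - 5\right) + 3\right) = 4 \left(2 \left(-9\right) + 3\right) = 4 \left(-18 + 3\right) = 4 \left(-15\right) = -60$)
$N{\left(B,R \right)} = -60$
$\left(1753 + N{\left(-134,101 \right)}\right) + 15062 = \left(1753 - 60\right) + 15062 = 1693 + 15062 = 16755$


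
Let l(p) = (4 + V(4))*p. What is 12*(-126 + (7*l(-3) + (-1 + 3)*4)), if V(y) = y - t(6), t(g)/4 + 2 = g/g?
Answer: -4440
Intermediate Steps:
t(g) = -4 (t(g) = -8 + 4*(g/g) = -8 + 4*1 = -8 + 4 = -4)
V(y) = 4 + y (V(y) = y - 1*(-4) = y + 4 = 4 + y)
l(p) = 12*p (l(p) = (4 + (4 + 4))*p = (4 + 8)*p = 12*p)
12*(-126 + (7*l(-3) + (-1 + 3)*4)) = 12*(-126 + (7*(12*(-3)) + (-1 + 3)*4)) = 12*(-126 + (7*(-36) + 2*4)) = 12*(-126 + (-252 + 8)) = 12*(-126 - 244) = 12*(-370) = -4440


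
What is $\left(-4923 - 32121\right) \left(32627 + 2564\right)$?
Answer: $-1303615404$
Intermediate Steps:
$\left(-4923 - 32121\right) \left(32627 + 2564\right) = \left(-37044\right) 35191 = -1303615404$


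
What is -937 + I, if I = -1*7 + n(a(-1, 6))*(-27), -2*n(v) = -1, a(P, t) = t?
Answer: -1915/2 ≈ -957.50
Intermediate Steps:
n(v) = ½ (n(v) = -½*(-1) = ½)
I = -41/2 (I = -1*7 + (½)*(-27) = -7 - 27/2 = -41/2 ≈ -20.500)
-937 + I = -937 - 41/2 = -1915/2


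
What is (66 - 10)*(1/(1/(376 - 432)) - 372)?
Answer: -23968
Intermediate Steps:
(66 - 10)*(1/(1/(376 - 432)) - 372) = 56*(1/(1/(-56)) - 372) = 56*(1/(-1/56) - 372) = 56*(-56 - 372) = 56*(-428) = -23968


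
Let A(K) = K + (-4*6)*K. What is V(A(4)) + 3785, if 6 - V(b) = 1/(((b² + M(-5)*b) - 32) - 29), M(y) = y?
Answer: 33599632/8863 ≈ 3791.0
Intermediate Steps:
A(K) = -23*K (A(K) = K - 24*K = -23*K)
V(b) = 6 - 1/(-61 + b² - 5*b) (V(b) = 6 - 1/(((b² - 5*b) - 32) - 29) = 6 - 1/((-32 + b² - 5*b) - 29) = 6 - 1/(-61 + b² - 5*b))
V(A(4)) + 3785 = (-367 - (-690)*4 + 6*(-23*4)²)/(-61 + (-23*4)² - (-115)*4) + 3785 = (-367 - 30*(-92) + 6*(-92)²)/(-61 + (-92)² - 5*(-92)) + 3785 = (-367 + 2760 + 6*8464)/(-61 + 8464 + 460) + 3785 = (-367 + 2760 + 50784)/8863 + 3785 = (1/8863)*53177 + 3785 = 53177/8863 + 3785 = 33599632/8863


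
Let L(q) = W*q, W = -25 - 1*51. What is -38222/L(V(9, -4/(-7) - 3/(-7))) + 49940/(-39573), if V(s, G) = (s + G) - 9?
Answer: 754381883/1503774 ≈ 501.66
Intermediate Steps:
W = -76 (W = -25 - 51 = -76)
V(s, G) = -9 + G + s (V(s, G) = (G + s) - 9 = -9 + G + s)
L(q) = -76*q
-38222/L(V(9, -4/(-7) - 3/(-7))) + 49940/(-39573) = -38222*(-1/(76*(-9 + (-4/(-7) - 3/(-7)) + 9))) + 49940/(-39573) = -38222*(-1/(76*(-9 + (-4*(-1/7) - 3*(-1/7)) + 9))) + 49940*(-1/39573) = -38222*(-1/(76*(-9 + (4/7 + 3/7) + 9))) - 49940/39573 = -38222*(-1/(76*(-9 + 1 + 9))) - 49940/39573 = -38222/((-76*1)) - 49940/39573 = -38222/(-76) - 49940/39573 = -38222*(-1/76) - 49940/39573 = 19111/38 - 49940/39573 = 754381883/1503774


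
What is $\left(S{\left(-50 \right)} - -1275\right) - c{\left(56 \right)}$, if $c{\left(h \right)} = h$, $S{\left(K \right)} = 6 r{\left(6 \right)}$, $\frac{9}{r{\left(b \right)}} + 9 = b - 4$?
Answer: $\frac{8479}{7} \approx 1211.3$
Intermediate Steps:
$r{\left(b \right)} = \frac{9}{-13 + b}$ ($r{\left(b \right)} = \frac{9}{-9 + \left(b - 4\right)} = \frac{9}{-9 + \left(-4 + b\right)} = \frac{9}{-13 + b}$)
$S{\left(K \right)} = - \frac{54}{7}$ ($S{\left(K \right)} = 6 \frac{9}{-13 + 6} = 6 \frac{9}{-7} = 6 \cdot 9 \left(- \frac{1}{7}\right) = 6 \left(- \frac{9}{7}\right) = - \frac{54}{7}$)
$\left(S{\left(-50 \right)} - -1275\right) - c{\left(56 \right)} = \left(- \frac{54}{7} - -1275\right) - 56 = \left(- \frac{54}{7} + 1275\right) - 56 = \frac{8871}{7} - 56 = \frac{8479}{7}$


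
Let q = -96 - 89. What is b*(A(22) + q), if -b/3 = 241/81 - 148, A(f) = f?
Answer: -1914761/27 ≈ -70917.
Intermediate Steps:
q = -185
b = 11747/27 (b = -3*(241/81 - 148) = -3*(-11747/81) = 11747/27 ≈ 435.07)
b*(A(22) + q) = 11747*(22 - 185)/27 = (11747/27)*(-163) = -1914761/27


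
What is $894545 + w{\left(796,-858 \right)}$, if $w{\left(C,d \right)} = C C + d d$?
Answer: $2264325$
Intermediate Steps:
$w{\left(C,d \right)} = C^{2} + d^{2}$
$894545 + w{\left(796,-858 \right)} = 894545 + \left(796^{2} + \left(-858\right)^{2}\right) = 894545 + \left(633616 + 736164\right) = 894545 + 1369780 = 2264325$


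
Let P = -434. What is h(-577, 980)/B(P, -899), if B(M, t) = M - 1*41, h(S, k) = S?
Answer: 577/475 ≈ 1.2147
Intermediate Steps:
B(M, t) = -41 + M (B(M, t) = M - 41 = -41 + M)
h(-577, 980)/B(P, -899) = -577/(-41 - 434) = -577/(-475) = -577*(-1/475) = 577/475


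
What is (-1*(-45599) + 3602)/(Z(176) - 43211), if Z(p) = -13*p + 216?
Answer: -49201/45283 ≈ -1.0865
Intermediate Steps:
Z(p) = 216 - 13*p
(-1*(-45599) + 3602)/(Z(176) - 43211) = (-1*(-45599) + 3602)/((216 - 13*176) - 43211) = (45599 + 3602)/((216 - 2288) - 43211) = 49201/(-2072 - 43211) = 49201/(-45283) = 49201*(-1/45283) = -49201/45283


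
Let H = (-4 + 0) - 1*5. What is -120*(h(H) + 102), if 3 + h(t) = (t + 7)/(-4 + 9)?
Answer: -11832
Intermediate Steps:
H = -9 (H = -4 - 5 = -9)
h(t) = -8/5 + t/5 (h(t) = -3 + (t + 7)/(-4 + 9) = -3 + (7 + t)/5 = -3 + (7 + t)*(1/5) = -3 + (7/5 + t/5) = -8/5 + t/5)
-120*(h(H) + 102) = -120*((-8/5 + (1/5)*(-9)) + 102) = -120*((-8/5 - 9/5) + 102) = -120*(-17/5 + 102) = -120*493/5 = -11832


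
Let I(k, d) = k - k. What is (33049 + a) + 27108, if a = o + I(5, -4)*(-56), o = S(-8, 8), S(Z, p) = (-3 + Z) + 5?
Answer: 60151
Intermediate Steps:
S(Z, p) = 2 + Z
I(k, d) = 0
o = -6 (o = 2 - 8 = -6)
a = -6 (a = -6 + 0*(-56) = -6 + 0 = -6)
(33049 + a) + 27108 = (33049 - 6) + 27108 = 33043 + 27108 = 60151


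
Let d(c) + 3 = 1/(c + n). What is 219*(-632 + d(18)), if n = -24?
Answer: -278203/2 ≈ -1.3910e+5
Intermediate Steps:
d(c) = -3 + 1/(-24 + c) (d(c) = -3 + 1/(c - 24) = -3 + 1/(-24 + c))
219*(-632 + d(18)) = 219*(-632 + (73 - 3*18)/(-24 + 18)) = 219*(-632 + (73 - 54)/(-6)) = 219*(-632 - ⅙*19) = 219*(-632 - 19/6) = 219*(-3811/6) = -278203/2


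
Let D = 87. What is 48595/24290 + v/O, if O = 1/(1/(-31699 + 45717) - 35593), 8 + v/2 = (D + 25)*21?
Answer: -5681535988616825/34049722 ≈ -1.6686e+8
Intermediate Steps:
v = 4688 (v = -16 + 2*((87 + 25)*21) = -16 + 2*(112*21) = -16 + 2*2352 = -16 + 4704 = 4688)
O = -14018/498942673 (O = 1/(1/14018 - 35593) = 1/(-498942673/14018) = -14018/498942673 ≈ -2.8095e-5)
48595/24290 + v/O = 48595/24290 + 4688/(-14018/498942673) = 48595*(1/24290) + 4688*(-498942673/14018) = 9719/4858 - 1169521625512/7009 = -5681535988616825/34049722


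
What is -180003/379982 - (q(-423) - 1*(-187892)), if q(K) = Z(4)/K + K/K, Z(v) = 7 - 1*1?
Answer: -10066854688025/53577462 ≈ -1.8789e+5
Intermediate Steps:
Z(v) = 6 (Z(v) = 7 - 1 = 6)
q(K) = 1 + 6/K (q(K) = 6/K + K/K = 6/K + 1 = 1 + 6/K)
-180003/379982 - (q(-423) - 1*(-187892)) = -180003/379982 - ((6 - 423)/(-423) - 1*(-187892)) = -180003*1/379982 - (-1/423*(-417) + 187892) = -180003/379982 - (139/141 + 187892) = -180003/379982 - 1*26492911/141 = -180003/379982 - 26492911/141 = -10066854688025/53577462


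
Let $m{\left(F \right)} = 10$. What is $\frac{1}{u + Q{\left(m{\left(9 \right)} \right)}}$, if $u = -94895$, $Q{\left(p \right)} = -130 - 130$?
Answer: $- \frac{1}{95155} \approx -1.0509 \cdot 10^{-5}$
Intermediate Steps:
$Q{\left(p \right)} = -260$
$\frac{1}{u + Q{\left(m{\left(9 \right)} \right)}} = \frac{1}{-94895 - 260} = \frac{1}{-95155} = - \frac{1}{95155}$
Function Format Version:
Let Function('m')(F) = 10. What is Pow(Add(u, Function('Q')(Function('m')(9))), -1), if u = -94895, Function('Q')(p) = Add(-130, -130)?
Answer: Rational(-1, 95155) ≈ -1.0509e-5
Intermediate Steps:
Function('Q')(p) = -260
Pow(Add(u, Function('Q')(Function('m')(9))), -1) = Pow(Add(-94895, -260), -1) = Pow(-95155, -1) = Rational(-1, 95155)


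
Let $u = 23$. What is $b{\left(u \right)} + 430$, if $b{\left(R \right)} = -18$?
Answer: $412$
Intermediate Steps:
$b{\left(u \right)} + 430 = -18 + 430 = 412$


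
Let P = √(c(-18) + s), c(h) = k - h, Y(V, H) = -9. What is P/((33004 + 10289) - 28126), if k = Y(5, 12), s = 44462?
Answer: √44471/15167 ≈ 0.013904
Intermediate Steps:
k = -9
c(h) = -9 - h
P = √44471 (P = √((-9 - 1*(-18)) + 44462) = √((-9 + 18) + 44462) = √(9 + 44462) = √44471 ≈ 210.88)
P/((33004 + 10289) - 28126) = √44471/((33004 + 10289) - 28126) = √44471/(43293 - 28126) = √44471/15167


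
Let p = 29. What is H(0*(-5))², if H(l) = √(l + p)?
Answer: 29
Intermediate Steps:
H(l) = √(29 + l) (H(l) = √(l + 29) = √(29 + l))
H(0*(-5))² = (√(29 + 0*(-5)))² = (√(29 + 0))² = (√29)² = 29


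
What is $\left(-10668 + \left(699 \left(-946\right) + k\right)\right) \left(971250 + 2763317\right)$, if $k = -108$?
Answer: $-2509741061010$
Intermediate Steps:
$\left(-10668 + \left(699 \left(-946\right) + k\right)\right) \left(971250 + 2763317\right) = \left(-10668 + \left(699 \left(-946\right) - 108\right)\right) \left(971250 + 2763317\right) = \left(-10668 - 661362\right) 3734567 = \left(-672030\right) 3734567 = -2509741061010$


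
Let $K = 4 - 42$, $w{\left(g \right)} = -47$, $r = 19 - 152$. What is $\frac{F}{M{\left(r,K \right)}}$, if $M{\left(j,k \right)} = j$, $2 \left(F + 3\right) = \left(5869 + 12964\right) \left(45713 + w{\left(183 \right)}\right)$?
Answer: $- \frac{430013886}{133} \approx -3.2332 \cdot 10^{6}$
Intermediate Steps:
$r = -133$
$K = -38$ ($K = 4 - 42 = -38$)
$F = 430013886$ ($F = -3 + \frac{\left(5869 + 12964\right) \left(45713 - 47\right)}{2} = -3 + \frac{18833 \cdot 45666}{2} = -3 + \frac{1}{2} \cdot 860027778 = -3 + 430013889 = 430013886$)
$\frac{F}{M{\left(r,K \right)}} = \frac{430013886}{-133} = 430013886 \left(- \frac{1}{133}\right) = - \frac{430013886}{133}$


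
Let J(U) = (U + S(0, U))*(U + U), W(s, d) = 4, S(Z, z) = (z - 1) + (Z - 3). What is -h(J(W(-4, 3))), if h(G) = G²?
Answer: -1024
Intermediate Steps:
S(Z, z) = -4 + Z + z (S(Z, z) = (-1 + z) + (-3 + Z) = -4 + Z + z)
J(U) = 2*U*(-4 + 2*U) (J(U) = (U + (-4 + 0 + U))*(U + U) = (U + (-4 + U))*(2*U) = (-4 + 2*U)*(2*U) = 2*U*(-4 + 2*U))
-h(J(W(-4, 3))) = -(4*4*(-2 + 4))² = -(4*4*2)² = -1*32² = -1*1024 = -1024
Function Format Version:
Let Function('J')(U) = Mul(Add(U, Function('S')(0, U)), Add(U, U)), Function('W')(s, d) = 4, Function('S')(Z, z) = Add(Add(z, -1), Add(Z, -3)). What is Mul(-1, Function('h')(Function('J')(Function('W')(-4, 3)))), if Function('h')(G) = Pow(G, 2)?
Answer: -1024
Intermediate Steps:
Function('S')(Z, z) = Add(-4, Z, z) (Function('S')(Z, z) = Add(Add(-1, z), Add(-3, Z)) = Add(-4, Z, z))
Function('J')(U) = Mul(2, U, Add(-4, Mul(2, U))) (Function('J')(U) = Mul(Add(U, Add(-4, 0, U)), Add(U, U)) = Mul(Add(U, Add(-4, U)), Mul(2, U)) = Mul(Add(-4, Mul(2, U)), Mul(2, U)) = Mul(2, U, Add(-4, Mul(2, U))))
Mul(-1, Function('h')(Function('J')(Function('W')(-4, 3)))) = Mul(-1, Pow(Mul(4, 4, Add(-2, 4)), 2)) = Mul(-1, Pow(Mul(4, 4, 2), 2)) = Mul(-1, Pow(32, 2)) = Mul(-1, 1024) = -1024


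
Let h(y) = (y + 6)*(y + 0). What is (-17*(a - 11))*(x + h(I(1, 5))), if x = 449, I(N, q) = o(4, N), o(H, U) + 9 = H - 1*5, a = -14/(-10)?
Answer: 399024/5 ≈ 79805.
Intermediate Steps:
a = 7/5 (a = -14*(-⅒) = 7/5 ≈ 1.4000)
o(H, U) = -14 + H (o(H, U) = -9 + (H - 1*5) = -9 + (H - 5) = -9 + (-5 + H) = -14 + H)
I(N, q) = -10 (I(N, q) = -14 + 4 = -10)
h(y) = y*(6 + y) (h(y) = (6 + y)*y = y*(6 + y))
(-17*(a - 11))*(x + h(I(1, 5))) = (-17*(7/5 - 11))*(449 - 10*(6 - 10)) = (-17*(-48/5))*(449 - 10*(-4)) = 816*(449 + 40)/5 = (816/5)*489 = 399024/5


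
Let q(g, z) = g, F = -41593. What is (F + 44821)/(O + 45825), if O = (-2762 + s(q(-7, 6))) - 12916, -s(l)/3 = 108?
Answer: 1076/9941 ≈ 0.10824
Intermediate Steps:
s(l) = -324 (s(l) = -3*108 = -324)
O = -16002 (O = (-2762 - 324) - 12916 = -3086 - 12916 = -16002)
(F + 44821)/(O + 45825) = (-41593 + 44821)/(-16002 + 45825) = 3228/29823 = 3228*(1/29823) = 1076/9941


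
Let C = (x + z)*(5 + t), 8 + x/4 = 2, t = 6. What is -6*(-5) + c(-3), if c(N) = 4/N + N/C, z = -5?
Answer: 27443/957 ≈ 28.676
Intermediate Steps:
x = -24 (x = -32 + 4*2 = -32 + 8 = -24)
C = -319 (C = (-24 - 5)*(5 + 6) = -29*11 = -319)
c(N) = 4/N - N/319 (c(N) = 4/N + N/(-319) = 4/N + N*(-1/319) = 4/N - N/319)
-6*(-5) + c(-3) = -6*(-5) + (4/(-3) - 1/319*(-3)) = 30 + (4*(-1/3) + 3/319) = 30 + (-4/3 + 3/319) = 30 - 1267/957 = 27443/957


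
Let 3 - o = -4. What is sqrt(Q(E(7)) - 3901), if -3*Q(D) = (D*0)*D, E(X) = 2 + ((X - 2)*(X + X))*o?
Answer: I*sqrt(3901) ≈ 62.458*I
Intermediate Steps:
o = 7 (o = 3 - 1*(-4) = 3 + 4 = 7)
E(X) = 2 + 14*X*(-2 + X) (E(X) = 2 + ((X - 2)*(X + X))*7 = 2 + ((-2 + X)*(2*X))*7 = 2 + (2*X*(-2 + X))*7 = 2 + 14*X*(-2 + X))
Q(D) = 0 (Q(D) = -D*0*D/3 = -0*D = -1/3*0 = 0)
sqrt(Q(E(7)) - 3901) = sqrt(0 - 3901) = sqrt(-3901) = I*sqrt(3901)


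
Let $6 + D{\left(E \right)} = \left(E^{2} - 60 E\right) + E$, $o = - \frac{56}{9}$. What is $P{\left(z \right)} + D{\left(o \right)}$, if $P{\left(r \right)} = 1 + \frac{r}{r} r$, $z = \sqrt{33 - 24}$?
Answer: $\frac{32710}{81} \approx 403.83$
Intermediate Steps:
$o = - \frac{56}{9}$ ($o = \left(-56\right) \frac{1}{9} = - \frac{56}{9} \approx -6.2222$)
$D{\left(E \right)} = -6 + E^{2} - 59 E$ ($D{\left(E \right)} = -6 + \left(\left(E^{2} - 60 E\right) + E\right) = -6 + \left(E^{2} - 59 E\right) = -6 + E^{2} - 59 E$)
$z = 3$ ($z = \sqrt{9} = 3$)
$P{\left(r \right)} = 1 + r$ ($P{\left(r \right)} = 1 + 1 r = 1 + r$)
$P{\left(z \right)} + D{\left(o \right)} = \left(1 + 3\right) - \left(- \frac{3250}{9} - \frac{3136}{81}\right) = 4 + \left(-6 + \frac{3136}{81} + \frac{3304}{9}\right) = 4 + \frac{32386}{81} = \frac{32710}{81}$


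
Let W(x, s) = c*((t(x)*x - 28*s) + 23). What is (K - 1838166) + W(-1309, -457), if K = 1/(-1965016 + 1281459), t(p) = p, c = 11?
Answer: 11723777703637/683557 ≈ 1.7151e+7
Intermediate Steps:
K = -1/683557 (K = 1/(-683557) = -1/683557 ≈ -1.4629e-6)
W(x, s) = 253 - 308*s + 11*x**2 (W(x, s) = 11*((x*x - 28*s) + 23) = 11*((x**2 - 28*s) + 23) = 11*(23 + x**2 - 28*s) = 253 - 308*s + 11*x**2)
(K - 1838166) + W(-1309, -457) = (-1/683557 - 1838166) + (253 - 308*(-457) + 11*(-1309)**2) = -1256491236463/683557 + (253 + 140756 + 11*1713481) = -1256491236463/683557 + (253 + 140756 + 18848291) = -1256491236463/683557 + 18989300 = 11723777703637/683557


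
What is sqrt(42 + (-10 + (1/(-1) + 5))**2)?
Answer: sqrt(78) ≈ 8.8318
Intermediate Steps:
sqrt(42 + (-10 + (1/(-1) + 5))**2) = sqrt(42 + (-10 + (-1 + 5))**2) = sqrt(42 + (-10 + 4)**2) = sqrt(42 + (-6)**2) = sqrt(42 + 36) = sqrt(78)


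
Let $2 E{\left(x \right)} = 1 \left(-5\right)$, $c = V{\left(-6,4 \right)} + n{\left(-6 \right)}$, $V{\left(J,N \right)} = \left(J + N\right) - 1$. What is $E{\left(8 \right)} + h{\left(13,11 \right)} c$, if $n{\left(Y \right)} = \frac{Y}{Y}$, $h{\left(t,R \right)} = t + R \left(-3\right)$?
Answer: $\frac{75}{2} \approx 37.5$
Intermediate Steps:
$h{\left(t,R \right)} = t - 3 R$
$n{\left(Y \right)} = 1$
$V{\left(J,N \right)} = -1 + J + N$
$c = -2$ ($c = \left(-1 - 6 + 4\right) + 1 = -3 + 1 = -2$)
$E{\left(x \right)} = - \frac{5}{2}$ ($E{\left(x \right)} = \frac{1 \left(-5\right)}{2} = \frac{1}{2} \left(-5\right) = - \frac{5}{2}$)
$E{\left(8 \right)} + h{\left(13,11 \right)} c = - \frac{5}{2} + \left(13 - 33\right) \left(-2\right) = - \frac{5}{2} - -40 = - \frac{5}{2} + 40 = \frac{75}{2}$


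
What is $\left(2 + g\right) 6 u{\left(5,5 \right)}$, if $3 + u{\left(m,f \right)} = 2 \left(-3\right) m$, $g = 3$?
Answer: $-990$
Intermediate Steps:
$u{\left(m,f \right)} = -3 - 6 m$ ($u{\left(m,f \right)} = -3 + 2 \left(-3\right) m = -3 - 6 m$)
$\left(2 + g\right) 6 u{\left(5,5 \right)} = \left(2 + 3\right) 6 \left(-3 - 30\right) = 5 \cdot 6 \left(-3 - 30\right) = 30 \left(-33\right) = -990$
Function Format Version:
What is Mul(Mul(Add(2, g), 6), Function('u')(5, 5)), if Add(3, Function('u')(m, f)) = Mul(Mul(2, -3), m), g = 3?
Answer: -990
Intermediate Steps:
Function('u')(m, f) = Add(-3, Mul(-6, m)) (Function('u')(m, f) = Add(-3, Mul(Mul(2, -3), m)) = Add(-3, Mul(-6, m)))
Mul(Mul(Add(2, g), 6), Function('u')(5, 5)) = Mul(Mul(Add(2, 3), 6), Add(-3, Mul(-6, 5))) = Mul(Mul(5, 6), Add(-3, -30)) = Mul(30, -33) = -990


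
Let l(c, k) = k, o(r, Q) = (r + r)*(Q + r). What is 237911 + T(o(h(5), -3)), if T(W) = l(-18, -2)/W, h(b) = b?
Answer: 2379109/10 ≈ 2.3791e+5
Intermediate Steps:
o(r, Q) = 2*r*(Q + r) (o(r, Q) = (2*r)*(Q + r) = 2*r*(Q + r))
T(W) = -2/W
237911 + T(o(h(5), -3)) = 237911 - 2*1/(10*(-3 + 5)) = 237911 - 2/(2*5*2) = 237911 - 2/20 = 237911 - 2*1/20 = 237911 - ⅒ = 2379109/10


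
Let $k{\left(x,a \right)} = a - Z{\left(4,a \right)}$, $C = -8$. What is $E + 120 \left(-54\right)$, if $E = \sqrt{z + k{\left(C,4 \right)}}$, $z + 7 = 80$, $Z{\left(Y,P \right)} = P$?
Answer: $-6480 + \sqrt{73} \approx -6471.5$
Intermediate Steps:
$k{\left(x,a \right)} = 0$ ($k{\left(x,a \right)} = a - a = 0$)
$z = 73$ ($z = -7 + 80 = 73$)
$E = \sqrt{73}$ ($E = \sqrt{73 + 0} = \sqrt{73} \approx 8.544$)
$E + 120 \left(-54\right) = \sqrt{73} + 120 \left(-54\right) = \sqrt{73} - 6480 = -6480 + \sqrt{73}$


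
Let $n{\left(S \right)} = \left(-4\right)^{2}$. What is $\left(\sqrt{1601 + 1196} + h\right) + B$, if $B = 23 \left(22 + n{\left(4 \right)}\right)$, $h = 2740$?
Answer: $3614 + \sqrt{2797} \approx 3666.9$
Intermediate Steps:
$n{\left(S \right)} = 16$
$B = 874$ ($B = 23 \left(22 + 16\right) = 23 \cdot 38 = 874$)
$\left(\sqrt{1601 + 1196} + h\right) + B = \left(\sqrt{1601 + 1196} + 2740\right) + 874 = \left(\sqrt{2797} + 2740\right) + 874 = \left(2740 + \sqrt{2797}\right) + 874 = 3614 + \sqrt{2797}$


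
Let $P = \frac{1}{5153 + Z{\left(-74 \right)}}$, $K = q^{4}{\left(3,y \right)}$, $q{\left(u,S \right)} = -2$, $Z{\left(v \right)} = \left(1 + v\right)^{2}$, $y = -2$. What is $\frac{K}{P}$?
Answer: $167712$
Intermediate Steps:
$K = 16$ ($K = \left(-2\right)^{4} = 16$)
$P = \frac{1}{10482}$ ($P = \frac{1}{5153 + \left(1 - 74\right)^{2}} = \frac{1}{5153 + \left(-73\right)^{2}} = \frac{1}{5153 + 5329} = \frac{1}{10482} \approx 9.5402 \cdot 10^{-5}$)
$\frac{K}{P} = 16 \frac{1}{\frac{1}{10482}} = 16 \cdot 10482 = 167712$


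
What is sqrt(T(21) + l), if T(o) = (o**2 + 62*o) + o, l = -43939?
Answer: 5*I*sqrt(1687) ≈ 205.37*I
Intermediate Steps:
T(o) = o**2 + 63*o
sqrt(T(21) + l) = sqrt(21*(63 + 21) - 43939) = sqrt(21*84 - 43939) = sqrt(1764 - 43939) = sqrt(-42175) = 5*I*sqrt(1687)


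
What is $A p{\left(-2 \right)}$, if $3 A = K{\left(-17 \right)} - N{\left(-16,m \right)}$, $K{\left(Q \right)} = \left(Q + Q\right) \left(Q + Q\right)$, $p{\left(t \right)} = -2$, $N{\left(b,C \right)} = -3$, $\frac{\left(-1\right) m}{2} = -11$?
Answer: $- \frac{2318}{3} \approx -772.67$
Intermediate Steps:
$m = 22$ ($m = \left(-2\right) \left(-11\right) = 22$)
$K{\left(Q \right)} = 4 Q^{2}$ ($K{\left(Q \right)} = 2 Q 2 Q = 4 Q^{2}$)
$A = \frac{1159}{3}$ ($A = \frac{4 \left(-17\right)^{2} - -3}{3} = \frac{4 \cdot 289 + 3}{3} = \frac{1156 + 3}{3} = \frac{1}{3} \cdot 1159 = \frac{1159}{3} \approx 386.33$)
$A p{\left(-2 \right)} = \frac{1159}{3} \left(-2\right) = - \frac{2318}{3}$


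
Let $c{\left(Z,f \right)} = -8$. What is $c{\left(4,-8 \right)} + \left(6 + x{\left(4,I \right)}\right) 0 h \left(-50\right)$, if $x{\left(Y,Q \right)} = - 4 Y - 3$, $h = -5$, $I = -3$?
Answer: $-8$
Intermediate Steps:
$x{\left(Y,Q \right)} = -3 - 4 Y$
$c{\left(4,-8 \right)} + \left(6 + x{\left(4,I \right)}\right) 0 h \left(-50\right) = -8 + \left(6 - 19\right) 0 \left(-5\right) \left(-50\right) = -8 + \left(-13\right) 0 \left(-5\right) \left(-50\right) = -8 + 0 \left(-5\right) \left(-50\right) = -8 + 0 \left(-50\right) = -8 + 0 = -8$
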